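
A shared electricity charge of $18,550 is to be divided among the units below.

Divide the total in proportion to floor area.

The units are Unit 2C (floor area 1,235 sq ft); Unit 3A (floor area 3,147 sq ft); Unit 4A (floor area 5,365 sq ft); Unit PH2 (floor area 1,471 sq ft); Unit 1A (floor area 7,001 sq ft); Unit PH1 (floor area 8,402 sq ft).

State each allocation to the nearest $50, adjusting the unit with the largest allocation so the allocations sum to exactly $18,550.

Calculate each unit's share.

Total floor area = 26,621.
Proportional shares: Unit 2C 1,235/26,621 × $18,550 = 860.57; Unit 3A 3,147/26,621 × $18,550 = 2,192.89; Unit 4A 5,365/26,621 × $18,550 = 3,738.43; Unit PH2 1,471/26,621 × $18,550 = 1,025.02; Unit 1A 7,001/26,621 × $18,550 = 4,878.42; Unit PH1 8,402/26,621 × $18,550 = 5,854.67.
Rounded to nearest $50: Unit 2C $850; Unit 3A $2,200; Unit 4A $3,750; Unit PH2 $1,050; Unit 1A $4,900; Unit PH1 $5,850. Sum = $18,600.
Difference $18,550 − $18,600 = −$50 applied to largest allocation (Unit PH1): Unit PH1 becomes $5,800.

Unit 2C: $850 | Unit 3A: $2,200 | Unit 4A: $3,750 | Unit PH2: $1,050 | Unit 1A: $4,900 | Unit PH1: $5,800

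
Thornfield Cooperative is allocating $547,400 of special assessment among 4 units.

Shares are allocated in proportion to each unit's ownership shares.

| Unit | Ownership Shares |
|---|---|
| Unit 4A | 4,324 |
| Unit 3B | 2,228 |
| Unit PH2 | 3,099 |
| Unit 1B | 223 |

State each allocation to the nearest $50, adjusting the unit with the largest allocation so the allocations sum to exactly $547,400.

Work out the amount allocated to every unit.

Sum of ownership shares: 9,874.
Proportional shares: Unit 4A 4,324/9,874 × $547,400 = 239,716.18; Unit 3B 2,228/9,874 × $547,400 = 123,517.03; Unit PH2 3,099/9,874 × $547,400 = 171,803.99; Unit 1B 223/9,874 × $547,400 = 12,362.79.
Rounded to nearest $50: Unit 4A $239,700; Unit 3B $123,500; Unit PH2 $171,800; Unit 1B $12,350. Sum = $547,350.
Difference $547,400 − $547,350 = +$50 applied to largest allocation (Unit 4A): Unit 4A becomes $239,750.

Unit 4A: $239,750 · Unit 3B: $123,500 · Unit PH2: $171,800 · Unit 1B: $12,350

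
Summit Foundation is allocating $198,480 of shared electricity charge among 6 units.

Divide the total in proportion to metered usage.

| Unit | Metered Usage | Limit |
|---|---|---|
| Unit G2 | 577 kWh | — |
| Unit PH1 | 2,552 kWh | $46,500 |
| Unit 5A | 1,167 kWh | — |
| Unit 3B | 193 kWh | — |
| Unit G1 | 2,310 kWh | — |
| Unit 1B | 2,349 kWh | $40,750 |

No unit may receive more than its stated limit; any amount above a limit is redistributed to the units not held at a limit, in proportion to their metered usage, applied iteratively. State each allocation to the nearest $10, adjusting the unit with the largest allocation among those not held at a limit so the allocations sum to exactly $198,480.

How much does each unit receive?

Total metered usage = 9,148.
Unconstrained shares: Unit G2 12,518.91; Unit PH1 55,369.58; Unit 5A 25,319.87; Unit 3B 4,187.43; Unit G1 50,119.02; Unit 1B 50,965.19.
Capped: Unit PH1 ($46,500), Unit 1B ($40,750); balance $111,230 reallocated over remaining metered usage 4,247.
Redistributed shares: Unit G2 15,111.78 → $15,110; Unit 5A 30,564.02 → $30,560; Unit 3B 5,054.72 → $5,050; Unit G1 60,499.48 → $60,500.
Rounding difference +$10 applied to Unit G1 → $60,510.

Unit G2: $15,110; Unit PH1: $46,500; Unit 5A: $30,560; Unit 3B: $5,050; Unit G1: $60,510; Unit 1B: $40,750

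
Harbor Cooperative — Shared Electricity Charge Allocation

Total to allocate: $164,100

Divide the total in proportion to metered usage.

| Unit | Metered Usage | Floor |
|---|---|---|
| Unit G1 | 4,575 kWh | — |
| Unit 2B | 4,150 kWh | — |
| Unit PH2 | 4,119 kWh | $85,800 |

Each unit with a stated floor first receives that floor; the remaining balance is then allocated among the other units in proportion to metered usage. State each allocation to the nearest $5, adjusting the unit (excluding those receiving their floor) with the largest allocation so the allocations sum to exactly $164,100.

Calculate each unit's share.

Unit G1: $41,055 · Unit 2B: $37,245 · Unit PH2: $85,800

Fund the minimums — Unit PH2 $85,800. Balance $78,300.
Balance split over remaining metered usage 8,725: Unit G1 41,057.02 → $41,055; Unit 2B 37,242.98 → $37,245.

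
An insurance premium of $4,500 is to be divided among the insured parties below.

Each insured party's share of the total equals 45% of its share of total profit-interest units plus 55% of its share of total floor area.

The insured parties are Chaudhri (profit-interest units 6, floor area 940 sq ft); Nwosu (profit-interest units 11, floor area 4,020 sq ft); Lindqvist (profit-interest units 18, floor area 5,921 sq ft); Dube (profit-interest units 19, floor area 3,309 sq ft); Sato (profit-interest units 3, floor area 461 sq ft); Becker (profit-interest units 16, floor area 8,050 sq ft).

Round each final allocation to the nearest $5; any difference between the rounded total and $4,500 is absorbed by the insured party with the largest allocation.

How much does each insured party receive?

Chaudhri: $270; Nwosu: $745; Lindqvist: $1,145; Dube: $890; Sato: $135; Becker: $1,315

Profit-interest units total 73; floor area total 22,701.
Composite weights (45% profit-interest units + 55% floor area): Chaudhri 0.0598; Nwosu 0.1652; Lindqvist 0.2544; Dube 0.1973; Sato 0.0297; Becker 0.2937.
Raw shares: Chaudhri 268.92; Nwosu 743.42; Lindqvist 1,144.86; Dube 887.82; Sato 133.48; Becker 1,321.50.
Rounded to nearest $5: Chaudhri $270; Nwosu $745; Lindqvist $1,145; Dube $890; Sato $135; Becker $1,320. Sum = $4,505.
Difference $4,500 − $4,505 = −$5 applied to largest allocation (Becker): Becker becomes $1,315.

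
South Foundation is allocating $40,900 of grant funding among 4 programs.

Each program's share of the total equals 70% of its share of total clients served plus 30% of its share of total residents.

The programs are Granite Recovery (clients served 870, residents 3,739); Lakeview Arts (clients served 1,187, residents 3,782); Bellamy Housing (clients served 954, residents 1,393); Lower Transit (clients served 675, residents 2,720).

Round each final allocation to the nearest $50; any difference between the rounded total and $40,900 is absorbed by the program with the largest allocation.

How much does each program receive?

Clients served total 3,686; residents total 11,634.
Blended shares (70% clients served + 30% residents): Granite Recovery 0.2616; Lakeview Arts 0.3229; Bellamy Housing 0.2171; Lower Transit 0.1983.
Pro-rata amounts: Granite Recovery 10,700.89; Lakeview Arts 13,208.45; Bellamy Housing 8,879.09; Lower Transit 8,111.57.
After rounding ($50): Granite Recovery $10,700; Lakeview Arts $13,200; Bellamy Housing $8,900; Lower Transit $8,100. Sum = $40,900.
No rounding difference to absorb.

Granite Recovery: $10,700 · Lakeview Arts: $13,200 · Bellamy Housing: $8,900 · Lower Transit: $8,100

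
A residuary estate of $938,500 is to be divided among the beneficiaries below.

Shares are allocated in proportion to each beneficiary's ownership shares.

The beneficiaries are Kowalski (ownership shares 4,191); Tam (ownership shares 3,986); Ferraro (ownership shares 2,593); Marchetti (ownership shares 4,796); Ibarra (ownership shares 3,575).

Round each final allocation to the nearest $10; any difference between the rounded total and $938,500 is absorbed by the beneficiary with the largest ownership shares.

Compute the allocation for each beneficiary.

Sum of ownership shares: 19,141.
Unrounded shares: Kowalski 4,191/19,141 × $938,500 = 205,488.40; Tam 3,986/19,141 × $938,500 = 195,437.07; Ferraro 2,593/19,141 × $938,500 = 127,137.06; Marchetti 4,796/19,141 × $938,500 = 235,152.08; Ibarra 3,575/19,141 × $938,500 = 175,285.38.
At nearest $10: Kowalski $205,490; Tam $195,440; Ferraro $127,140; Marchetti $235,150; Ibarra $175,290. Sum = $938,510.
Difference $938,500 − $938,510 = −$10 applied to largest ownership shares (Marchetti): Marchetti becomes $235,140.

Kowalski: $205,490; Tam: $195,440; Ferraro: $127,140; Marchetti: $235,140; Ibarra: $175,290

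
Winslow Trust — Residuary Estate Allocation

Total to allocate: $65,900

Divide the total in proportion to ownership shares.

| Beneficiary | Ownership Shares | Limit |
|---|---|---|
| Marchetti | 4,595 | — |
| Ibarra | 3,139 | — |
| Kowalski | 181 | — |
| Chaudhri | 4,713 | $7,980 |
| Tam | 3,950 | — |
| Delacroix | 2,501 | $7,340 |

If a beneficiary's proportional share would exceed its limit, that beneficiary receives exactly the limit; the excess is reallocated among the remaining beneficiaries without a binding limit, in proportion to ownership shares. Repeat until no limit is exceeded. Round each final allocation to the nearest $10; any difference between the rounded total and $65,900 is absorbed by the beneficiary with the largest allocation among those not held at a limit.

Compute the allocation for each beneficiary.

Ownership shares total: 19,079.
Unconstrained shares: Marchetti 15,871.40; Ibarra 10,842.29; Kowalski 625.18; Chaudhri 16,278.98; Tam 13,643.53; Delacroix 8,638.60.
Cap binds for Chaudhri ($7,980), Delacroix ($7,340); residual $50,580 reallocated over remaining ownership shares 11,865.
Shares after redistribution: Marchetti 19,588.29 → $19,590; Ibarra 13,381.43 → $13,380; Kowalski 771.60 → $770; Tam 16,838.69 → $16,840.

Marchetti: $19,590; Ibarra: $13,380; Kowalski: $770; Chaudhri: $7,980; Tam: $16,840; Delacroix: $7,340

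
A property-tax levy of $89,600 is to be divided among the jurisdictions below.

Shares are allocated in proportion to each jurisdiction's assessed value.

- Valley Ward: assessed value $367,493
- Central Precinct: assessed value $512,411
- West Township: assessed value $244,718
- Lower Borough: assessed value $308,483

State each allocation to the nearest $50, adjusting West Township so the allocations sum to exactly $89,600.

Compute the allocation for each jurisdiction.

Total assessed value = 1,433,105.
Unrounded shares: Valley Ward 367,493/1,433,105 × $89,600 = 22,976.25; Central Precinct 512,411/1,433,105 × $89,600 = 32,036.75; West Township 244,718/1,433,105 × $89,600 = 15,300.16; Lower Borough 308,483/1,433,105 × $89,600 = 19,286.85.
At nearest $50: Valley Ward $23,000; Central Precinct $32,050; West Township $15,300; Lower Borough $19,300. Sum = $89,650.
Difference $89,600 − $89,650 = −$50 applied to West Township: West Township becomes $15,250.

Valley Ward: $23,000 | Central Precinct: $32,050 | West Township: $15,250 | Lower Borough: $19,300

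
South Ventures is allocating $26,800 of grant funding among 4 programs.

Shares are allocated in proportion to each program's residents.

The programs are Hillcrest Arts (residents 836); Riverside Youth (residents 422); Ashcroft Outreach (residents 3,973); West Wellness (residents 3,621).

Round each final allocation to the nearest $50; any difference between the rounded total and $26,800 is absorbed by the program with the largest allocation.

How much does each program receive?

Hillcrest Arts: $2,550 · Riverside Youth: $1,300 · Ashcroft Outreach: $12,000 · West Wellness: $10,950

Combined residents = 8,852.
Unrounded shares: Hillcrest Arts 836/8,852 × $26,800 = 2,531.04; Riverside Youth 422/8,852 × $26,800 = 1,277.63; Ashcroft Outreach 3,973/8,852 × $26,800 = 12,028.51; West Wellness 3,621/8,852 × $26,800 = 10,962.81.
At nearest $50: Hillcrest Arts $2,550; Riverside Youth $1,300; Ashcroft Outreach $12,050; West Wellness $10,950. Sum = $26,850.
Difference $26,800 − $26,850 = −$50 applied to largest allocation (Ashcroft Outreach): Ashcroft Outreach becomes $12,000.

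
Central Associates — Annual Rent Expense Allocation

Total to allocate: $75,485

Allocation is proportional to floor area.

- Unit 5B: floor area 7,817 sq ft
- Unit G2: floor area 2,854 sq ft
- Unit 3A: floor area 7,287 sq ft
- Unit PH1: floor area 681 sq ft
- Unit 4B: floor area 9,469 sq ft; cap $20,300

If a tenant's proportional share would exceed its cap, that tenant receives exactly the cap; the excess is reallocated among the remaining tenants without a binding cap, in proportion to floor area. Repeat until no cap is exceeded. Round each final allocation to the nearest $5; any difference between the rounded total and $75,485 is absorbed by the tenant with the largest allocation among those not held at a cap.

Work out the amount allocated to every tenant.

Unit 5B: $23,145; Unit G2: $8,450; Unit 3A: $21,575; Unit PH1: $2,015; Unit 4B: $20,300

Total floor area = 28,108.
Pro-rata shares before constraints: Unit 5B 20,992.82; Unit G2 7,664.52; Unit 3A 19,569.49; Unit PH1 1,828.85; Unit 4B 25,429.32.
Capped: Unit 4B ($20,300); residual $55,185 reallocated over remaining floor area 18,639.
Remaining shares: Unit 5B 23,144.01 → $23,145; Unit G2 8,449.92 → $8,450; Unit 3A 21,574.82 → $21,575; Unit PH1 2,016.26 → $2,015.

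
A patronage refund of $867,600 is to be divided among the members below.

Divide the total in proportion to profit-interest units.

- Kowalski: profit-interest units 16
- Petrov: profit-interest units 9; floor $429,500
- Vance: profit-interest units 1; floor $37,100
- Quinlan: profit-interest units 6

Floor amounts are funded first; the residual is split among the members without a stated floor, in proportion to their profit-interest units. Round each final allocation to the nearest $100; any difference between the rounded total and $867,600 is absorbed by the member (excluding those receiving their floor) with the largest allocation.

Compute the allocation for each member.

Kowalski: $291,600; Petrov: $429,500; Vance: $37,100; Quinlan: $109,400

Guaranteed amounts: Petrov $429,500; Vance $37,100. Balance $401,000.
Balance split over remaining profit-interest units 22: Kowalski 291,636.36 → $291,600; Quinlan 109,363.64 → $109,400.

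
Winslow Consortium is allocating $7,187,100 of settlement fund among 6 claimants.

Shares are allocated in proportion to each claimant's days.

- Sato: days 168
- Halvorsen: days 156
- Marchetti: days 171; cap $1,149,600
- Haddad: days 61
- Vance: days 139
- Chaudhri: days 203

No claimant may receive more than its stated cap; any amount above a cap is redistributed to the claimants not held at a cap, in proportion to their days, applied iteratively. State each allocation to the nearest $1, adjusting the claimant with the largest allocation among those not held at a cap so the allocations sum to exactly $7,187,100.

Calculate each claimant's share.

Sato: $1,395,186 · Halvorsen: $1,295,530 · Marchetti: $1,149,600 · Haddad: $506,585 · Vance: $1,154,350 · Chaudhri: $1,685,849

Sum of days: 898.
Pro-rata shares before constraints: Sato 1,344,579.96; Halvorsen 1,248,538.53; Marchetti 1,368,590.31; Haddad 488,210.58; Vance 1,112,479.84; Chaudhri 1,624,700.78.
Cap binds for Marchetti ($1,149,600); remaining pool $6,037,500 reallocated over remaining days 727.
Remaining shares: Sato 1,395,185.69 → $1,395,186; Halvorsen 1,295,529.57 → $1,295,530; Haddad 506,585.28 → $506,585; Vance 1,154,350.07 → $1,154,350; Chaudhri 1,685,849.38 → $1,685,849.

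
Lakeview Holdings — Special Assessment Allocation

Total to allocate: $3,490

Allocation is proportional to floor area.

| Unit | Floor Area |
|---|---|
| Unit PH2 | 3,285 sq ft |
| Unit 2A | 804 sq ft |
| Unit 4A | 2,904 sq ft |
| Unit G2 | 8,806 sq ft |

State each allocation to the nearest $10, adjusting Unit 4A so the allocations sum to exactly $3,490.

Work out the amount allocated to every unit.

Floor area total: 15,799.
Proportional shares: Unit PH2 3,285/15,799 × $3,490 = 725.66; Unit 2A 804/15,799 × $3,490 = 177.60; Unit 4A 2,904/15,799 × $3,490 = 641.49; Unit G2 8,806/15,799 × $3,490 = 1,945.25.
After rounding ($10): Unit PH2 $730; Unit 2A $180; Unit 4A $640; Unit G2 $1,950. Sum = $3,500.
Difference $3,490 − $3,500 = −$10 applied to Unit 4A: Unit 4A becomes $630.

Unit PH2: $730 · Unit 2A: $180 · Unit 4A: $630 · Unit G2: $1,950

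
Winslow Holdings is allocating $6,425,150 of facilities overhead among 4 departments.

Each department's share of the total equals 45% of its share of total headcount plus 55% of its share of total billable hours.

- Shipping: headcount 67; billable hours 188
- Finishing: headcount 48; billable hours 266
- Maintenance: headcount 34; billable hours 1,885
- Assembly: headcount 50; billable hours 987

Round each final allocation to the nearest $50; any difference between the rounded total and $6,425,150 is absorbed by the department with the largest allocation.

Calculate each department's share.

Shipping: $1,173,200; Finishing: $980,000; Maintenance: $2,496,800; Assembly: $1,775,150

Totals — headcount 199, billable hours 3,326.
Combined weights (45% headcount + 55% billable hours): Shipping 0.1826; Finishing 0.1525; Maintenance 0.3886; Assembly 0.2763.
Proportional shares: Shipping 1,173,206.25; Finishing 980,024.82; Maintenance 2,496,782.36; Assembly 1,775,136.57.
After rounding ($50): Shipping $1,173,200; Finishing $980,000; Maintenance $2,496,800; Assembly $1,775,150. Sum = $6,425,150.
Rounded total matches; no reconciliation needed.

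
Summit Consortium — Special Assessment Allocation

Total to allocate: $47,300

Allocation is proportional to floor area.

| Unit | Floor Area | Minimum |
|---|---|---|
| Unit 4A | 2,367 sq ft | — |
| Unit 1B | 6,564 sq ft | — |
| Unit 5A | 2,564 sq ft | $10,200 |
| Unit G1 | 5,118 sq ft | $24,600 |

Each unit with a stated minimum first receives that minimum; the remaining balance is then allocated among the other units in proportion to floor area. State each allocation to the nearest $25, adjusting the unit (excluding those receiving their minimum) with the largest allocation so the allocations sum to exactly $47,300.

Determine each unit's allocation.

Unit 4A: $3,325 | Unit 1B: $9,175 | Unit 5A: $10,200 | Unit G1: $24,600

Minimums first: Unit 5A $10,200; Unit G1 $24,600. Residual $12,500.
Residual split over remaining floor area 8,931: Unit 4A 3,312.90 → $3,325; Unit 1B 9,187.10 → $9,175.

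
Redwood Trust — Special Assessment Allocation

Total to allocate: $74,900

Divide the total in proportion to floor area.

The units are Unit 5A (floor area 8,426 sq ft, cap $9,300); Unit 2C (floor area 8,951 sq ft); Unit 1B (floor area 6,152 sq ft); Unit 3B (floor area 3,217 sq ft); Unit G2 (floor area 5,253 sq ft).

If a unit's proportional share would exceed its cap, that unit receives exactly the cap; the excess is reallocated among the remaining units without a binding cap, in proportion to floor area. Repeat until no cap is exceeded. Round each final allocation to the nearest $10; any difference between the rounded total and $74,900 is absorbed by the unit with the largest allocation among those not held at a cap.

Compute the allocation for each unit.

Unit 5A: $9,300 | Unit 2C: $24,910 | Unit 1B: $17,120 | Unit 3B: $8,950 | Unit G2: $14,620

Combined floor area = 31,999.
Proportional shares (ignoring caps): Unit 5A 19,722.72; Unit 2C 20,951.59; Unit 1B 14,399.97; Unit 3B 7,530.03; Unit G2 12,295.69.
Held at cap: Unit 5A ($9,300); balance $65,600 reallocated over remaining floor area 23,573.
Remaining shares: Unit 2C 24,909.24 → $24,910; Unit 1B 17,120.06 → $17,120; Unit 3B 8,952.41 → $8,950; Unit G2 14,618.28 → $14,620.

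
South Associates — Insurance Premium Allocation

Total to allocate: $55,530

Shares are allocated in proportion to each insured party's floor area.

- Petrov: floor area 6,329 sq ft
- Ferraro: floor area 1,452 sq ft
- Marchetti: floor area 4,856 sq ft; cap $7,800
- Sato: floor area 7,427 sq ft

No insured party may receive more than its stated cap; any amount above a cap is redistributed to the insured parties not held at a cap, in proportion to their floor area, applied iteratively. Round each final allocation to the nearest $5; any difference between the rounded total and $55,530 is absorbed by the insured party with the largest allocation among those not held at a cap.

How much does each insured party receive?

Petrov: $19,865 · Ferraro: $4,555 · Marchetti: $7,800 · Sato: $23,310

Combined floor area = 20,064.
Proportional shares (ignoring caps): Petrov 17,516.42; Ferraro 4,018.62; Marchetti 13,439.68; Sato 20,555.29.
Capped: Marchetti ($7,800); residual $47,730 reallocated over remaining floor area 15,208.
Remaining shares: Petrov 19,863.44 → $19,865; Ferraro 4,557.07 → $4,555; Sato 23,309.49 → $23,310.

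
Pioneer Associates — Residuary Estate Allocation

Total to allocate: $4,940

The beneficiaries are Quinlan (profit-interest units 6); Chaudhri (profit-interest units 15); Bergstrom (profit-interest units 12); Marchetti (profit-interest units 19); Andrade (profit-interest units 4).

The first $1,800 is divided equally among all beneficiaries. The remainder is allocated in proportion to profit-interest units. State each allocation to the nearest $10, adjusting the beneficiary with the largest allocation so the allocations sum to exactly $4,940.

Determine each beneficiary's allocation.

First tranche $1,800 split equally: $360 each.
Remainder $3,140 by profit-interest units (total 56): Quinlan 336.43 → $340; Chaudhri 841.07 → $840; Bergstrom 672.86 → $670; Marchetti 1,065.36 → $1,070; Andrade 224.29 → $220.
Totals: Quinlan $360 + $340 = $700; Chaudhri $360 + $840 = $1,200; Bergstrom $360 + $670 = $1,030; Marchetti $360 + $1,070 = $1,430; Andrade $360 + $220 = $580.

Quinlan: $700 · Chaudhri: $1,200 · Bergstrom: $1,030 · Marchetti: $1,430 · Andrade: $580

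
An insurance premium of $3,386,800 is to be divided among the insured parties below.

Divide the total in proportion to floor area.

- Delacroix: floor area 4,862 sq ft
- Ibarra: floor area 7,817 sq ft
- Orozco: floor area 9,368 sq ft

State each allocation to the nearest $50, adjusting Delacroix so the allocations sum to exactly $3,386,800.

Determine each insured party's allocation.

Delacroix: $746,850 · Ibarra: $1,200,850 · Orozco: $1,439,100

Floor area total: 22,047.
Proportional shares: Delacroix 4,862/22,047 × $3,386,800 = 746,887.18; Ibarra 7,817/22,047 × $3,386,800 = 1,200,826.22; Orozco 9,368/22,047 × $3,386,800 = 1,439,086.61.
At nearest $50: Delacroix $746,900; Ibarra $1,200,850; Orozco $1,439,100. Sum = $3,386,850.
Difference $3,386,800 − $3,386,850 = −$50 applied to Delacroix: Delacroix becomes $746,850.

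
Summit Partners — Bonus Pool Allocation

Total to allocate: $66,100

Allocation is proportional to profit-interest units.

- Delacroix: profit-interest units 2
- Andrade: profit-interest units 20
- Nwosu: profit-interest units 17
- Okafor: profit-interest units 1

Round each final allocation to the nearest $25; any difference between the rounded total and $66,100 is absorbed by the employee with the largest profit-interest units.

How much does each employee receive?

Delacroix: $3,300 | Andrade: $33,050 | Nwosu: $28,100 | Okafor: $1,650

Sum of profit-interest units: 2 + 20 + 17 + 1 = 40.
Proportional shares: Delacroix 3,305.00; Andrade 33,050.00; Nwosu 28,092.50; Okafor 1,652.50.
Rounded to nearest $25: Delacroix $3,300; Andrade $33,050; Nwosu $28,100; Okafor $1,650. Sum = $66,100.
No rounding difference to absorb.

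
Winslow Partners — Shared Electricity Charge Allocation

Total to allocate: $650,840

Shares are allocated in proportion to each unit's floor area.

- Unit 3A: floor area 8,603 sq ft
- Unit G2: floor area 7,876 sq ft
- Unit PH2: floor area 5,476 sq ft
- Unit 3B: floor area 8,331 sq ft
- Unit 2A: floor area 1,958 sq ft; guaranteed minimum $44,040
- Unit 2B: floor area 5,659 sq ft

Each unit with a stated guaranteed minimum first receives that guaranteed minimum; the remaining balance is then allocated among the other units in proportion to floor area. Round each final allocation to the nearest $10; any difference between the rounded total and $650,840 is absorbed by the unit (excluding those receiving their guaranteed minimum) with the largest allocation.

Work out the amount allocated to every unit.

Guaranteed amounts: Unit 2A $44,040. Balance $606,800.
Balance split over remaining floor area 35,945: Unit 3A 145,230.22 → $145,230; Unit G2 132,957.49 → $132,960; Unit PH2 92,442.25 → $92,440; Unit 3B 140,638.50 → $140,640; Unit 2B 95,531.54 → $95,530.

Unit 3A: $145,230 | Unit G2: $132,960 | Unit PH2: $92,440 | Unit 3B: $140,640 | Unit 2A: $44,040 | Unit 2B: $95,530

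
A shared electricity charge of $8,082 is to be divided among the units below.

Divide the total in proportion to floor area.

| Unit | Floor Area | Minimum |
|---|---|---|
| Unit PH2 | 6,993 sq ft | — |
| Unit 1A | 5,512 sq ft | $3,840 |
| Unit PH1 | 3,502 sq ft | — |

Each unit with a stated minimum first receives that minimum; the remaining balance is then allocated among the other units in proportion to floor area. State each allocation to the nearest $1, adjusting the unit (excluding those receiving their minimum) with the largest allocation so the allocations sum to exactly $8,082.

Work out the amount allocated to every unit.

Unit PH2: $2,827 | Unit 1A: $3,840 | Unit PH1: $1,415

Minimums first: Unit 1A $3,840. Remaining pool $4,242.
Remaining pool split over remaining floor area 10,495: Unit PH2 2,826.52 → $2,827; Unit PH1 1,415.48 → $1,415.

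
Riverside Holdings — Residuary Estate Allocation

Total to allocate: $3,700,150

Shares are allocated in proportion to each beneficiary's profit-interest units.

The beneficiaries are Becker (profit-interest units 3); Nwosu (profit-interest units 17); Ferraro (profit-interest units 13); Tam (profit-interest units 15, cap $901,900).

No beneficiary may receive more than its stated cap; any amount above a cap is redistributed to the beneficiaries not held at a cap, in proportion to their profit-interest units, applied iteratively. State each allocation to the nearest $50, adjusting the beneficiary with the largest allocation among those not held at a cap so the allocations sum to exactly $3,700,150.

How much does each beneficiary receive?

Sum of profit-interest units: 48.
Pro-rata shares before constraints: Becker 231,259.38; Nwosu 1,310,469.79; Ferraro 1,002,123.96; Tam 1,156,296.88.
Capped: Tam ($901,900); residual $2,798,250 reallocated over remaining profit-interest units 33.
Redistributed shares: Becker 254,386.36 → $254,400; Nwosu 1,441,522.73 → $1,441,500; Ferraro 1,102,340.91 → $1,102,350.

Becker: $254,400 · Nwosu: $1,441,500 · Ferraro: $1,102,350 · Tam: $901,900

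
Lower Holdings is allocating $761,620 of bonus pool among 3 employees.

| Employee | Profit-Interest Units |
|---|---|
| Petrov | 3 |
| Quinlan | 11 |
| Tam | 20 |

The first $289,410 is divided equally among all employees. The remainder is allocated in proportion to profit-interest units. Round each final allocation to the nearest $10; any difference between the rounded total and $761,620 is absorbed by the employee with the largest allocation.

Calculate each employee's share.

Petrov: $138,140 | Quinlan: $249,240 | Tam: $374,240

Equal tier: $289,410 ÷ 3 = $96,470 apiece.
Remainder $472,210 by profit-interest units (total 34): Petrov 41,665.59 → $41,670; Quinlan 152,773.82 → $152,770; Tam 277,770.59 → $277,770.
Totals: Petrov $96,470 + $41,670 = $138,140; Quinlan $96,470 + $152,770 = $249,240; Tam $96,470 + $277,770 = $374,240.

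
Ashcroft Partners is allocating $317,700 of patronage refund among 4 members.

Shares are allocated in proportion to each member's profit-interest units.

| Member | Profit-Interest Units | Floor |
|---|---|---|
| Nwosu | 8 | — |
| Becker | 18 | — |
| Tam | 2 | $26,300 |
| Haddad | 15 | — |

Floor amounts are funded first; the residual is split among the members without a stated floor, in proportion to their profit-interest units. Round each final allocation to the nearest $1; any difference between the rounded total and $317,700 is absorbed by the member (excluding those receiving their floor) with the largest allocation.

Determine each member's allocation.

Minimums first: Tam $26,300. Balance $291,400.
Balance split over remaining profit-interest units 41: Nwosu 56,858.54 → $56,859; Becker 127,931.71 → $127,932; Haddad 106,609.76 → $106,610.
Rounding difference −$1 applied to Becker → $127,931.

Nwosu: $56,859; Becker: $127,931; Tam: $26,300; Haddad: $106,610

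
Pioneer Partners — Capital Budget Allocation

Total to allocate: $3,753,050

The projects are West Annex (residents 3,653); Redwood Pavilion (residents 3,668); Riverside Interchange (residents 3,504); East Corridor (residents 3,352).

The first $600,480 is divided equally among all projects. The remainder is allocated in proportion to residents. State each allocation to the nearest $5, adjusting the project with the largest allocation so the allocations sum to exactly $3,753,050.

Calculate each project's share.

Equal tier: $600,480 ÷ 4 = $150,120 apiece.
Remainder $3,152,570 by residents (total 14,177): West Annex 812,325.47 → $812,325; Redwood Pavilion 815,661.05 → $815,660; Riverside Interchange 779,192.02 → $779,190; East Corridor 745,391.45 → $745,390.
Rounding difference +$5 on remainder applied to Redwood Pavilion.
Totals: West Annex $150,120 + $812,325 = $962,445; Redwood Pavilion $150,120 + $815,665 = $965,785; Riverside Interchange $150,120 + $779,190 = $929,310; East Corridor $150,120 + $745,390 = $895,510.

West Annex: $962,445 · Redwood Pavilion: $965,785 · Riverside Interchange: $929,310 · East Corridor: $895,510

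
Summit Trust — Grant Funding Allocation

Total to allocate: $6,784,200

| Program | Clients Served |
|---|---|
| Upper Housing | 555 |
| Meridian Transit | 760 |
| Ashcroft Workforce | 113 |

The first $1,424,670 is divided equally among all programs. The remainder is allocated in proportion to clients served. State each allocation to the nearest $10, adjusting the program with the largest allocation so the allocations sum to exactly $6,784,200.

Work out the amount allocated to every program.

$1,424,670 shared equally gives $474,890 per program.
Remainder $5,359,530 by clients served (total 1,428): Upper Housing 2,083,010.61 → $2,083,010; Meridian Transit 2,852,410.92 → $2,852,410; Ashcroft Workforce 424,108.47 → $424,110.
Totals: Upper Housing $474,890 + $2,083,010 = $2,557,900; Meridian Transit $474,890 + $2,852,410 = $3,327,300; Ashcroft Workforce $474,890 + $424,110 = $899,000.

Upper Housing: $2,557,900; Meridian Transit: $3,327,300; Ashcroft Workforce: $899,000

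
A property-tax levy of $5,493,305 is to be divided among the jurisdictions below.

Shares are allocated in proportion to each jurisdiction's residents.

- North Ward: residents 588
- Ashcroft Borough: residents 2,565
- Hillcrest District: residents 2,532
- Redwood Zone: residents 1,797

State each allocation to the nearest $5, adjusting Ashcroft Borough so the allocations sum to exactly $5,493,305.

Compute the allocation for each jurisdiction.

North Ward: $431,710; Ashcroft Borough: $1,883,235; Hillcrest District: $1,859,000; Redwood Zone: $1,319,360

Residents total: 7,482.
Raw shares: North Ward 588/7,482 × $5,493,305 = 431,711.22; Ashcroft Borough 2,565/7,482 × $5,493,305 = 1,883,230.06; Hillcrest District 2,532/7,482 × $5,493,305 = 1,859,001.37; Redwood Zone 1,797/7,482 × $5,493,305 = 1,319,362.35.
At nearest $5: North Ward $431,710; Ashcroft Borough $1,883,230; Hillcrest District $1,859,000; Redwood Zone $1,319,360. Sum = $5,493,300.
Difference $5,493,305 − $5,493,300 = +$5 applied to Ashcroft Borough: Ashcroft Borough becomes $1,883,235.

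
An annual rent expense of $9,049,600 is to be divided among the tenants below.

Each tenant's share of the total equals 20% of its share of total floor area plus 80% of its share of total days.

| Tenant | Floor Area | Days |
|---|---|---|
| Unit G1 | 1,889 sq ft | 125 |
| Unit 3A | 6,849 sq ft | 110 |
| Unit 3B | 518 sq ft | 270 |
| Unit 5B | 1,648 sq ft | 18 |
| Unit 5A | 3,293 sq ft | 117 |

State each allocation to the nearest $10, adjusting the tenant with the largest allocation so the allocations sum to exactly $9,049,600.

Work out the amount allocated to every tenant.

Totals — floor area 14,197, days 640.
Combined weights (20% floor area + 80% days): Unit G1 0.1829; Unit 3A 0.2340; Unit 3B 0.3448; Unit 5B 0.0457; Unit 5A 0.1926.
Proportional shares: Unit G1 1,654,821.22; Unit 3A 2,117,472.22; Unit 3B 3,120,277.79; Unit 5B 413,713.07; Unit 5A 1,743,315.69.
After rounding ($10): Unit G1 $1,654,820; Unit 3A $2,117,470; Unit 3B $3,120,280; Unit 5B $413,710; Unit 5A $1,743,320. Sum = $9,049,600.
Rounded total matches; no reconciliation needed.

Unit G1: $1,654,820; Unit 3A: $2,117,470; Unit 3B: $3,120,280; Unit 5B: $413,710; Unit 5A: $1,743,320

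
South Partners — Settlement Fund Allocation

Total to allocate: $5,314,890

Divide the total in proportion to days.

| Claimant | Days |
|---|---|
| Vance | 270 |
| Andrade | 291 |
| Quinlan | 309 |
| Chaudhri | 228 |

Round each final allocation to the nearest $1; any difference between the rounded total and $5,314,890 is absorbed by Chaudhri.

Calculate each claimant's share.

Combined days = 1,098.
Raw shares: Vance 270/1,098 × $5,314,890 = 1,306,940.16; Andrade 291/1,098 × $5,314,890 = 1,408,591.07; Quinlan 309/1,098 × $5,314,890 = 1,495,720.41; Chaudhri 228/1,098 × $5,314,890 = 1,103,638.36.
After rounding ($1): Vance $1,306,940; Andrade $1,408,591; Quinlan $1,495,720; Chaudhri $1,103,638. Sum = $5,314,889.
Difference $5,314,890 − $5,314,889 = +$1 applied to Chaudhri: Chaudhri becomes $1,103,639.

Vance: $1,306,940 | Andrade: $1,408,591 | Quinlan: $1,495,720 | Chaudhri: $1,103,639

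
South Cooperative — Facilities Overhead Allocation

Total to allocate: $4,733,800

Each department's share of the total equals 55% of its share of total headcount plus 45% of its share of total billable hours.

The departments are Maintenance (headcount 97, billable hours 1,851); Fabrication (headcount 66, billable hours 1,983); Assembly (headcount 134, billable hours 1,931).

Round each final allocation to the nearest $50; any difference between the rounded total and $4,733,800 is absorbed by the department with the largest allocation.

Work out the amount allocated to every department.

Headcount total 297; billable hours total 5,765.
Combined weights (55% headcount + 45% billable hours): Maintenance 0.3241; Fabrication 0.2770; Assembly 0.3989.
Proportional shares: Maintenance 1,534,288.89; Fabrication 1,311,308.67; Assembly 1,888,202.44.
Rounded to nearest $50: Maintenance $1,534,300; Fabrication $1,311,300; Assembly $1,888,200. Sum = $4,733,800.
Sum already equals the total — no adjustment.

Maintenance: $1,534,300; Fabrication: $1,311,300; Assembly: $1,888,200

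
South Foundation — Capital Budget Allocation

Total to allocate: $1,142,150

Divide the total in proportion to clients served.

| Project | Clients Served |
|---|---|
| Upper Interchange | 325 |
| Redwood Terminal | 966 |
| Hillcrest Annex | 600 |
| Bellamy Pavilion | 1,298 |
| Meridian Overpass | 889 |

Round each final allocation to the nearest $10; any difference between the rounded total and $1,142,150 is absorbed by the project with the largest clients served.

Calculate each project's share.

Upper Interchange: $91,020 · Redwood Terminal: $270,550 · Hillcrest Annex: $168,050 · Bellamy Pavilion: $363,540 · Meridian Overpass: $248,990

Combined clients served = 325 + 966 + 600 + 1,298 + 889 = 4,078.
Raw shares: Upper Interchange 91,024.71; Redwood Terminal 270,553.43; Hillcrest Annex 168,045.61; Bellamy Pavilion 363,538.67; Meridian Overpass 248,987.58.
Rounded to nearest $10: Upper Interchange $91,020; Redwood Terminal $270,550; Hillcrest Annex $168,050; Bellamy Pavilion $363,540; Meridian Overpass $248,990. Sum = $1,142,150.
No rounding difference to absorb.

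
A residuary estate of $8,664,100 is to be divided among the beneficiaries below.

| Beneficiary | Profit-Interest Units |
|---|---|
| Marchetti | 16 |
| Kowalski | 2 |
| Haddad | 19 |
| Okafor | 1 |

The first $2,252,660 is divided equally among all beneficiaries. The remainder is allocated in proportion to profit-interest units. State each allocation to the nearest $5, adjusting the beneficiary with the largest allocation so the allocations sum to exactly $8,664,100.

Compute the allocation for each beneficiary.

Marchetti: $3,262,720; Kowalski: $900,610; Haddad: $3,768,885; Okafor: $731,885

First tranche $2,252,660 split equally: $563,165 each.
Remainder $6,411,440 by profit-interest units (total 38): Marchetti 2,699,553.68 → $2,699,555; Kowalski 337,444.21 → $337,445; Haddad 3,205,720.00 → $3,205,720; Okafor 168,722.11 → $168,720.
Totals: Marchetti $563,165 + $2,699,555 = $3,262,720; Kowalski $563,165 + $337,445 = $900,610; Haddad $563,165 + $3,205,720 = $3,768,885; Okafor $563,165 + $168,720 = $731,885.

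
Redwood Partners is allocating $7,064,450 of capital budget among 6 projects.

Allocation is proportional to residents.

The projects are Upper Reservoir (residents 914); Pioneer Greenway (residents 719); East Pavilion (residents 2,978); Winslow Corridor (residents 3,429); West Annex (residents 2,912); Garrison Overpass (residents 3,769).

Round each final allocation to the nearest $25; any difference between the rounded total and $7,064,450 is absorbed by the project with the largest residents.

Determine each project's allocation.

Upper Reservoir: $438,625; Pioneer Greenway: $345,050; East Pavilion: $1,429,100; Winslow Corridor: $1,645,550; West Annex: $1,397,450; Garrison Overpass: $1,808,675

Total residents = 14,721.
Pro-rata amounts: Upper Reservoir 914/14,721 × $7,064,450 = 438,618.80; Pioneer Greenway 719/14,721 × $7,064,450 = 345,040.39; East Pavilion 2,978/14,721 × $7,064,450 = 1,429,110.26; Winslow Corridor 3,429/14,721 × $7,064,450 = 1,645,540.32; West Annex 2,912/14,721 × $7,064,450 = 1,397,437.57; Garrison Overpass 3,769/14,721 × $7,064,450 = 1,808,702.67.
Rounded to nearest $25: Upper Reservoir $438,625; Pioneer Greenway $345,050; East Pavilion $1,429,100; Winslow Corridor $1,645,550; West Annex $1,397,450; Garrison Overpass $1,808,700. Sum = $7,064,475.
Difference $7,064,450 − $7,064,475 = −$25 applied to largest residents (Garrison Overpass): Garrison Overpass becomes $1,808,675.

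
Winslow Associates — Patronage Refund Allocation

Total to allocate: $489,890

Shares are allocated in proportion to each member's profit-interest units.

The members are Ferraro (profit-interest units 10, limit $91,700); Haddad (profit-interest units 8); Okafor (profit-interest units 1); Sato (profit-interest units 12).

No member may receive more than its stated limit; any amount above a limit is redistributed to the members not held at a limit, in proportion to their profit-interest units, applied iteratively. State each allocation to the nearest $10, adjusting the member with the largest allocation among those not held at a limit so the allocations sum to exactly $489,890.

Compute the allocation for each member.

Sum of profit-interest units: 31.
Pro-rata shares before constraints: Ferraro 158,029.03; Haddad 126,423.23; Okafor 15,802.90; Sato 189,634.84.
Cap binds for Ferraro ($91,700); balance $398,190 reallocated over remaining profit-interest units 21.
Redistributed shares: Haddad 151,691.43 → $151,690; Okafor 18,961.43 → $18,960; Sato 227,537.14 → $227,540.

Ferraro: $91,700; Haddad: $151,690; Okafor: $18,960; Sato: $227,540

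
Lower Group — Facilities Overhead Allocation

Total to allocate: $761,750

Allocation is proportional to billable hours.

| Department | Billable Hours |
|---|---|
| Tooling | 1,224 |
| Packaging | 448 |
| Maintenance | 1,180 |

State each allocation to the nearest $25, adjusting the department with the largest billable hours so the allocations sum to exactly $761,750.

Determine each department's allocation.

Total billable hours = 1,224 + 448 + 1,180 = 2,852.
Unrounded shares: Tooling 326,922.16; Packaging 119,657.78; Maintenance 315,170.06.
Rounded to nearest $25: Tooling $326,925; Packaging $119,650; Maintenance $315,175. Sum = $761,750.
Rounded total matches; no reconciliation needed.

Tooling: $326,925 | Packaging: $119,650 | Maintenance: $315,175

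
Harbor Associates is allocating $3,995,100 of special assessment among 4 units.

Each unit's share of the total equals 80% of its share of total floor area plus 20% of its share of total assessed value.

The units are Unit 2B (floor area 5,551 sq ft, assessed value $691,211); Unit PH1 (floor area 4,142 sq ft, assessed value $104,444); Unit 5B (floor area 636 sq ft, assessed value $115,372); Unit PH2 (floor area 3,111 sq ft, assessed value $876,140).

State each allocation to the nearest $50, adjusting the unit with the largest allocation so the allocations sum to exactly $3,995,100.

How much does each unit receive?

Totals — floor area 13,440, assessed value 1,787,167.
Blended shares (80% floor area + 20% assessed value): Unit 2B 0.4078; Unit PH1 0.2582; Unit 5B 0.0508; Unit PH2 0.2832.
Raw shares: Unit 2B 1,629,079.41; Unit PH1 1,031,678.00; Unit 5B 202,824.45; Unit PH2 1,131,518.14.
At nearest $50: Unit 2B $1,629,100; Unit PH1 $1,031,700; Unit 5B $202,800; Unit PH2 $1,131,500. Sum = $3,995,100.
Rounded total matches; no reconciliation needed.

Unit 2B: $1,629,100 | Unit PH1: $1,031,700 | Unit 5B: $202,800 | Unit PH2: $1,131,500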